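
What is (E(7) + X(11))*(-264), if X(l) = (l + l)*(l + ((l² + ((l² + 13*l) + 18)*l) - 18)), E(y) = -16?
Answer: -18674304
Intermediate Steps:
X(l) = 2*l*(-18 + l + l² + l*(18 + l² + 13*l)) (X(l) = (2*l)*(l + ((l² + (18 + l² + 13*l)*l) - 18)) = (2*l)*(l + ((l² + l*(18 + l² + 13*l)) - 18)) = (2*l)*(l + (-18 + l² + l*(18 + l² + 13*l))) = (2*l)*(-18 + l + l² + l*(18 + l² + 13*l)) = 2*l*(-18 + l + l² + l*(18 + l² + 13*l)))
(E(7) + X(11))*(-264) = (-16 + 2*11*(-18 + 11³ + 14*11² + 19*11))*(-264) = (-16 + 2*11*(-18 + 1331 + 14*121 + 209))*(-264) = (-16 + 2*11*(-18 + 1331 + 1694 + 209))*(-264) = (-16 + 2*11*3216)*(-264) = (-16 + 70752)*(-264) = 70736*(-264) = -18674304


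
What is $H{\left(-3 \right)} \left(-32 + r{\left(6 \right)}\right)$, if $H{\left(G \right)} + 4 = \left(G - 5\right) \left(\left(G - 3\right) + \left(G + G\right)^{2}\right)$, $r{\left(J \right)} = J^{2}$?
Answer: $-976$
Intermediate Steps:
$H{\left(G \right)} = -4 + \left(-5 + G\right) \left(-3 + G + 4 G^{2}\right)$ ($H{\left(G \right)} = -4 + \left(G - 5\right) \left(\left(G - 3\right) + \left(G + G\right)^{2}\right) = -4 + \left(-5 + G\right) \left(\left(G - 3\right) + \left(2 G\right)^{2}\right) = -4 + \left(-5 + G\right) \left(\left(-3 + G\right) + 4 G^{2}\right) = -4 + \left(-5 + G\right) \left(-3 + G + 4 G^{2}\right)$)
$H{\left(-3 \right)} \left(-32 + r{\left(6 \right)}\right) = \left(11 - 19 \left(-3\right)^{2} - -24 + 4 \left(-3\right)^{3}\right) \left(-32 + 6^{2}\right) = \left(11 - 171 + 24 + 4 \left(-27\right)\right) \left(-32 + 36\right) = \left(11 - 171 + 24 - 108\right) 4 = \left(-244\right) 4 = -976$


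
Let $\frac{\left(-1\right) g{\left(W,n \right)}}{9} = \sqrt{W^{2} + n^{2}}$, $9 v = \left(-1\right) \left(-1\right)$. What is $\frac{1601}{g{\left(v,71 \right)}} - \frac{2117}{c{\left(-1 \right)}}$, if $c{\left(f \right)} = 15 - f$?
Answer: $- \frac{2117}{16} - \frac{1601 \sqrt{408322}}{408322} \approx -134.82$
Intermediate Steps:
$v = \frac{1}{9}$ ($v = \frac{\left(-1\right) \left(-1\right)}{9} = \frac{1}{9} \cdot 1 = \frac{1}{9} \approx 0.11111$)
$g{\left(W,n \right)} = - 9 \sqrt{W^{2} + n^{2}}$
$\frac{1601}{g{\left(v,71 \right)}} - \frac{2117}{c{\left(-1 \right)}} = \frac{1601}{\left(-9\right) \sqrt{\left(\frac{1}{9}\right)^{2} + 71^{2}}} - \frac{2117}{15 - -1} = \frac{1601}{\left(-9\right) \sqrt{\frac{1}{81} + 5041}} - \frac{2117}{15 + 1} = \frac{1601}{\left(-9\right) \sqrt{\frac{408322}{81}}} - \frac{2117}{16} = \frac{1601}{\left(-9\right) \frac{\sqrt{408322}}{9}} - \frac{2117}{16} = \frac{1601}{\left(-1\right) \sqrt{408322}} - \frac{2117}{16} = 1601 \left(- \frac{\sqrt{408322}}{408322}\right) - \frac{2117}{16} = - \frac{1601 \sqrt{408322}}{408322} - \frac{2117}{16} = - \frac{2117}{16} - \frac{1601 \sqrt{408322}}{408322}$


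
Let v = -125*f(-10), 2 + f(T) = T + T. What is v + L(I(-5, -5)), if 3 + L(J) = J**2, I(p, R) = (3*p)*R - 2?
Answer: 8076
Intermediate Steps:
f(T) = -2 + 2*T (f(T) = -2 + (T + T) = -2 + 2*T)
v = 2750 (v = -125*(-2 + 2*(-10)) = -125*(-2 - 20) = -125*(-22) = 2750)
I(p, R) = -2 + 3*R*p (I(p, R) = 3*R*p - 2 = -2 + 3*R*p)
L(J) = -3 + J**2
v + L(I(-5, -5)) = 2750 + (-3 + (-2 + 3*(-5)*(-5))**2) = 2750 + (-3 + (-2 + 75)**2) = 2750 + (-3 + 73**2) = 2750 + (-3 + 5329) = 2750 + 5326 = 8076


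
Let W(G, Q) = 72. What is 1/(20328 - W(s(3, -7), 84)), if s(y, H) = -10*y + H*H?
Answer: 1/20256 ≈ 4.9368e-5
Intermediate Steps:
s(y, H) = H² - 10*y (s(y, H) = -10*y + H² = H² - 10*y)
1/(20328 - W(s(3, -7), 84)) = 1/(20328 - 1*72) = 1/(20328 - 72) = 1/20256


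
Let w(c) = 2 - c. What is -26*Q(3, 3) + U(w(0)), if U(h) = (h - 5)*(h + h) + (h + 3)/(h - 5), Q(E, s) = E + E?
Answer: -509/3 ≈ -169.67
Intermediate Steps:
Q(E, s) = 2*E
U(h) = (3 + h)/(-5 + h) + 2*h*(-5 + h) (U(h) = (-5 + h)*(2*h) + (3 + h)/(-5 + h) = 2*h*(-5 + h) + (3 + h)/(-5 + h) = (3 + h)/(-5 + h) + 2*h*(-5 + h))
-26*Q(3, 3) + U(w(0)) = -52*3 + (3 + (2 - 1*0) + 2*(2 - 1*0)*(-5 + (2 - 1*0))²)/(-5 + (2 - 1*0)) = -26*6 + (3 + (2 + 0) + 2*(2 + 0)*(-5 + (2 + 0))²)/(-5 + (2 + 0)) = -156 + (3 + 2 + 2*2*(-5 + 2)²)/(-5 + 2) = -156 + (3 + 2 + 2*2*(-3)²)/(-3) = -156 - (3 + 2 + 2*2*9)/3 = -156 - (3 + 2 + 36)/3 = -156 - ⅓*41 = -156 - 41/3 = -509/3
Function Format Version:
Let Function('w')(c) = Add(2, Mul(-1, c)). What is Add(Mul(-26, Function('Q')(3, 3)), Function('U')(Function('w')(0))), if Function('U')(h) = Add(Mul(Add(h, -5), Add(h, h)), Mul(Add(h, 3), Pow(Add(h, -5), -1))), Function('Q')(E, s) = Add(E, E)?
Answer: Rational(-509, 3) ≈ -169.67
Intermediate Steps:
Function('Q')(E, s) = Mul(2, E)
Function('U')(h) = Add(Mul(Pow(Add(-5, h), -1), Add(3, h)), Mul(2, h, Add(-5, h))) (Function('U')(h) = Add(Mul(Add(-5, h), Mul(2, h)), Mul(Add(3, h), Pow(Add(-5, h), -1))) = Add(Mul(2, h, Add(-5, h)), Mul(Pow(Add(-5, h), -1), Add(3, h))) = Add(Mul(Pow(Add(-5, h), -1), Add(3, h)), Mul(2, h, Add(-5, h))))
Add(Mul(-26, Function('Q')(3, 3)), Function('U')(Function('w')(0))) = Add(Mul(-26, Mul(2, 3)), Mul(Pow(Add(-5, Add(2, Mul(-1, 0))), -1), Add(3, Add(2, Mul(-1, 0)), Mul(2, Add(2, Mul(-1, 0)), Pow(Add(-5, Add(2, Mul(-1, 0))), 2))))) = Add(Mul(-26, 6), Mul(Pow(Add(-5, Add(2, 0)), -1), Add(3, Add(2, 0), Mul(2, Add(2, 0), Pow(Add(-5, Add(2, 0)), 2))))) = Add(-156, Mul(Pow(Add(-5, 2), -1), Add(3, 2, Mul(2, 2, Pow(Add(-5, 2), 2))))) = Add(-156, Mul(Pow(-3, -1), Add(3, 2, Mul(2, 2, Pow(-3, 2))))) = Add(-156, Mul(Rational(-1, 3), Add(3, 2, Mul(2, 2, 9)))) = Add(-156, Mul(Rational(-1, 3), Add(3, 2, 36))) = Add(-156, Mul(Rational(-1, 3), 41)) = Add(-156, Rational(-41, 3)) = Rational(-509, 3)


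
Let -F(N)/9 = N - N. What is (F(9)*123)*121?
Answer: 0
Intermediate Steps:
F(N) = 0 (F(N) = -9*(N - N) = -9*0 = 0)
(F(9)*123)*121 = (0*123)*121 = 0*121 = 0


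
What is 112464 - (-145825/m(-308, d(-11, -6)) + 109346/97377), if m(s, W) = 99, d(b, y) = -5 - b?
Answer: 366126153881/3213441 ≈ 1.1394e+5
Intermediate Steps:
112464 - (-145825/m(-308, d(-11, -6)) + 109346/97377) = 112464 - (-145825/99 + 109346/97377) = 112464 - 1*(-4729725257/3213441) = 112464 + 4729725257/3213441 = 366126153881/3213441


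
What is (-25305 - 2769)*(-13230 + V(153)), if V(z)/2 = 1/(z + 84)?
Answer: 29342083864/79 ≈ 3.7142e+8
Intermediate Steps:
V(z) = 2/(84 + z) (V(z) = 2/(z + 84) = 2/(84 + z))
(-25305 - 2769)*(-13230 + V(153)) = (-25305 - 2769)*(-13230 + 2/(84 + 153)) = -28074*(-13230 + 2/237) = -28074*(-3135508/237) = 29342083864/79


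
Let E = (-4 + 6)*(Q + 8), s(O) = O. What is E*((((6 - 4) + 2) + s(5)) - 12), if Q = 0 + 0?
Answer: -48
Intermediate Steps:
Q = 0
E = 16 (E = (-4 + 6)*(0 + 8) = 2*8 = 16)
E*((((6 - 4) + 2) + s(5)) - 12) = 16*((((6 - 4) + 2) + 5) - 12) = 16*(((2 + 2) + 5) - 12) = 16*((4 + 5) - 12) = 16*(9 - 12) = 16*(-3) = -48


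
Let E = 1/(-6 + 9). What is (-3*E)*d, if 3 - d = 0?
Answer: -3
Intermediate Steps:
d = 3 (d = 3 - 1*0 = 3 + 0 = 3)
E = ⅓ (E = 1/3 = ⅓ ≈ 0.33333)
(-3*E)*d = -3*⅓*3 = -1*3 = -3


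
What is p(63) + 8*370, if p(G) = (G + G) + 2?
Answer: 3088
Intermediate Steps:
p(G) = 2 + 2*G (p(G) = 2*G + 2 = 2 + 2*G)
p(63) + 8*370 = (2 + 2*63) + 8*370 = (2 + 126) + 2960 = 128 + 2960 = 3088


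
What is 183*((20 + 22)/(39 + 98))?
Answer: 7686/137 ≈ 56.102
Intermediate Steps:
183*((20 + 22)/(39 + 98)) = 183*(42/137) = 7686/137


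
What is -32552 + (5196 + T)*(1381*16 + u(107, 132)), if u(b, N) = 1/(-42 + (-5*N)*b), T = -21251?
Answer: -25069735120729/70662 ≈ -3.5478e+8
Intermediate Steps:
u(b, N) = 1/(-42 - 5*N*b)
-32552 + (5196 + T)*(1381*16 + u(107, 132)) = -32552 + (5196 - 21251)*(1381*16 - 1/(42 + 5*132*107)) = -32552 - 16055*(22096 - 1/(42 + 70620)) = -32552 - 16055*(22096 - 1/70662) = -32552 - 16055*1561347551/70662 = -32552 - 25067434931305/70662 = -25069735120729/70662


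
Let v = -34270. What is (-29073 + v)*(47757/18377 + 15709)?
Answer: -18289154243150/18377 ≈ -9.9522e+8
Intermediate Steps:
(-29073 + v)*(47757/18377 + 15709) = (-29073 - 34270)*(47757/18377 + 15709) = -63343*(47757*(1/18377) + 15709) = -63343*(47757/18377 + 15709) = -63343*288732050/18377 = -18289154243150/18377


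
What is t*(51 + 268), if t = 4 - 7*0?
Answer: 1276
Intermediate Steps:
t = 4 (t = 4 + 0 = 4)
t*(51 + 268) = 4*(51 + 268) = 4*319 = 1276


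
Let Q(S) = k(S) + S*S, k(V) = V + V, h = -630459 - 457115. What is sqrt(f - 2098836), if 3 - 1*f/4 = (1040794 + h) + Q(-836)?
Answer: 10*I*sqrt(47006) ≈ 2168.1*I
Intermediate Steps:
h = -1087574
k(V) = 2*V
Q(S) = S**2 + 2*S (Q(S) = 2*S + S*S = 2*S + S**2 = S**2 + 2*S)
f = -2601764 (f = 12 - 4*((1040794 - 1087574) - 836*(2 - 836)) = 12 - 4*(-46780 - 836*(-834)) = 12 - 4*(-46780 + 697224) = 12 - 4*650444 = 12 - 2601776 = -2601764)
sqrt(f - 2098836) = sqrt(-2601764 - 2098836) = sqrt(-4700600) = 10*I*sqrt(47006)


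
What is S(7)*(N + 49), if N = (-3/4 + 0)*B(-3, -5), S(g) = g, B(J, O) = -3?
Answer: 1435/4 ≈ 358.75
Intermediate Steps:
N = 9/4 (N = (-3/4 + 0)*(-3) = (-3*¼ + 0)*(-3) = (-¾ + 0)*(-3) = -¾*(-3) = 9/4 ≈ 2.2500)
S(7)*(N + 49) = 7*(9/4 + 49) = 7*(205/4) = 1435/4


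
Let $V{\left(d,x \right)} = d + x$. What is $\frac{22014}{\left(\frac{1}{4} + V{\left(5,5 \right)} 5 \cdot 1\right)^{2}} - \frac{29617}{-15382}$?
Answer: $\frac{734940665}{69049798} \approx 10.644$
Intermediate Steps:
$\frac{22014}{\left(\frac{1}{4} + V{\left(5,5 \right)} 5 \cdot 1\right)^{2}} - \frac{29617}{-15382} = \frac{22014}{\left(\frac{1}{4} + \left(5 + 5\right) 5 \cdot 1\right)^{2}} - \frac{29617}{-15382} = \frac{22014}{\left(\frac{1}{4} + 10 \cdot 5 \cdot 1\right)^{2}} - - \frac{29617}{15382} = \frac{22014}{\left(\frac{1}{4} + 50 \cdot 1\right)^{2}} + \frac{29617}{15382} = \frac{22014}{\left(\frac{1}{4} + 50\right)^{2}} + \frac{29617}{15382} = \frac{22014}{\left(\frac{201}{4}\right)^{2}} + \frac{29617}{15382} = \frac{22014}{\frac{40401}{16}} + \frac{29617}{15382} = 22014 \cdot \frac{16}{40401} + \frac{29617}{15382} = \frac{39136}{4489} + \frac{29617}{15382} = \frac{734940665}{69049798}$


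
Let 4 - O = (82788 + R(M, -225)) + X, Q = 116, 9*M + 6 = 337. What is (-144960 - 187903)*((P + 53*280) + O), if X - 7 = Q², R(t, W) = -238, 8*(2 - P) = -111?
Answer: 216102981175/8 ≈ 2.7013e+10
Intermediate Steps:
M = 331/9 (M = -⅔ + (⅑)*337 = -⅔ + 337/9 = 331/9 ≈ 36.778)
P = 127/8 (P = 2 - ⅛*(-111) = 2 + 111/8 = 127/8 ≈ 15.875)
X = 13463 (X = 7 + 116² = 7 + 13456 = 13463)
O = -96009 (O = 4 - ((82788 - 238) + 13463) = 4 - (82550 + 13463) = 4 - 1*96013 = 4 - 96013 = -96009)
(-144960 - 187903)*((P + 53*280) + O) = (-144960 - 187903)*((127/8 + 53*280) - 96009) = -332863*((127/8 + 14840) - 96009) = -332863*(118847/8 - 96009) = -332863*(-649225/8) = 216102981175/8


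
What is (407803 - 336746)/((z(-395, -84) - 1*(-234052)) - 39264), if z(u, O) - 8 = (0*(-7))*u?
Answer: 10151/27828 ≈ 0.36478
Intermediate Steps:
z(u, O) = 8 (z(u, O) = 8 + (0*(-7))*u = 8 + 0*u = 8 + 0 = 8)
(407803 - 336746)/((z(-395, -84) - 1*(-234052)) - 39264) = (407803 - 336746)/((8 - 1*(-234052)) - 39264) = 71057/((8 + 234052) - 39264) = 71057/(234060 - 39264) = 71057/194796 = 71057*(1/194796) = 10151/27828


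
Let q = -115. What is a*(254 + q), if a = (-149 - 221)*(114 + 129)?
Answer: -12497490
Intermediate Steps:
a = -89910 (a = -370*243 = -89910)
a*(254 + q) = -89910*(254 - 115) = -89910*139 = -12497490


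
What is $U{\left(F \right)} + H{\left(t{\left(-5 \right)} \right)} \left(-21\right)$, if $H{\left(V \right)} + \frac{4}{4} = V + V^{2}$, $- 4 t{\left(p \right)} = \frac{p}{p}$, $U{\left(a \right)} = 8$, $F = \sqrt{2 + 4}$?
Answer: $\frac{527}{16} \approx 32.938$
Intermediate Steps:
$F = \sqrt{6} \approx 2.4495$
$t{\left(p \right)} = - \frac{1}{4}$ ($t{\left(p \right)} = - \frac{p \frac{1}{p}}{4} = \left(- \frac{1}{4}\right) 1 = - \frac{1}{4}$)
$H{\left(V \right)} = -1 + V + V^{2}$ ($H{\left(V \right)} = -1 + \left(V + V^{2}\right) = -1 + V + V^{2}$)
$U{\left(F \right)} + H{\left(t{\left(-5 \right)} \right)} \left(-21\right) = 8 + \left(-1 - \frac{1}{4} + \left(- \frac{1}{4}\right)^{2}\right) \left(-21\right) = 8 + \left(-1 - \frac{1}{4} + \frac{1}{16}\right) \left(-21\right) = 8 - - \frac{399}{16} = 8 + \frac{399}{16} = \frac{527}{16}$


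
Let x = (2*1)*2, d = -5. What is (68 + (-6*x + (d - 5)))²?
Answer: 1156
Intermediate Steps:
x = 4 (x = 2*2 = 4)
(68 + (-6*x + (d - 5)))² = (68 + (-6*4 + (-5 - 5)))² = (68 + (-24 - 10))² = (68 - 34)² = 34² = 1156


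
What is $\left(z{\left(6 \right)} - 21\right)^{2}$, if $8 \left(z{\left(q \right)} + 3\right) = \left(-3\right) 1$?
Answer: $\frac{38025}{64} \approx 594.14$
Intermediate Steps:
$z{\left(q \right)} = - \frac{27}{8}$ ($z{\left(q \right)} = -3 + \frac{\left(-3\right) 1}{8} = -3 + \frac{1}{8} \left(-3\right) = -3 - \frac{3}{8} = - \frac{27}{8}$)
$\left(z{\left(6 \right)} - 21\right)^{2} = \left(- \frac{27}{8} - 21\right)^{2} = \left(- \frac{195}{8}\right)^{2} = \frac{38025}{64}$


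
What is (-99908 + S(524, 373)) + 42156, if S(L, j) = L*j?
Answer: 137700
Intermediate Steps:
(-99908 + S(524, 373)) + 42156 = (-99908 + 524*373) + 42156 = (-99908 + 195452) + 42156 = 95544 + 42156 = 137700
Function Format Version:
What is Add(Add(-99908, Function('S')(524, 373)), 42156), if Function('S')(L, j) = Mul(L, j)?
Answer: 137700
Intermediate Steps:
Add(Add(-99908, Function('S')(524, 373)), 42156) = Add(Add(-99908, Mul(524, 373)), 42156) = Add(Add(-99908, 195452), 42156) = Add(95544, 42156) = 137700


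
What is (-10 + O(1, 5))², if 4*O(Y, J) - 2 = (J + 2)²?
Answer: 121/16 ≈ 7.5625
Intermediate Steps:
O(Y, J) = ½ + (2 + J)²/4 (O(Y, J) = ½ + (J + 2)²/4 = ½ + (2 + J)²/4)
(-10 + O(1, 5))² = (-10 + (½ + (2 + 5)²/4))² = (-10 + (½ + (¼)*7²))² = (-10 + (½ + (¼)*49))² = (-10 + (½ + 49/4))² = (-10 + 51/4)² = (11/4)² = 121/16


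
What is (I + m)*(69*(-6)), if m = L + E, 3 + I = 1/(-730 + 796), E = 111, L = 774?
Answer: -4016697/11 ≈ -3.6515e+5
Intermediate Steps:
I = -197/66 (I = -3 + 1/(-730 + 796) = -3 + 1/66 = -197/66 ≈ -2.9848)
m = 885 (m = 774 + 111 = 885)
(I + m)*(69*(-6)) = (-197/66 + 885)*(69*(-6)) = (58213/66)*(-414) = -4016697/11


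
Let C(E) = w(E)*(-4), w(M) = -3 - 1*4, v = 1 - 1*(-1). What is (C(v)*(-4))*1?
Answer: -112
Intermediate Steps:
v = 2 (v = 1 + 1 = 2)
w(M) = -7 (w(M) = -3 - 4 = -7)
C(E) = 28 (C(E) = -7*(-4) = 28)
(C(v)*(-4))*1 = (28*(-4))*1 = -112*1 = -112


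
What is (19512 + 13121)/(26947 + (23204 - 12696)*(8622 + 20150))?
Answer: 32633/302363123 ≈ 0.00010793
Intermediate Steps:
(19512 + 13121)/(26947 + (23204 - 12696)*(8622 + 20150)) = 32633/(26947 + 10508*28772) = 32633/(26947 + 302336176) = 32633/302363123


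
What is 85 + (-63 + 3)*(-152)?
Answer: 9205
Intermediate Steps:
85 + (-63 + 3)*(-152) = 85 - 60*(-152) = 85 + 9120 = 9205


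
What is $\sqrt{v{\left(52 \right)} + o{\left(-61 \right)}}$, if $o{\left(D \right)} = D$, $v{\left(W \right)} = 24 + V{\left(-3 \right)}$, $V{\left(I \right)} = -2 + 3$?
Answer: $6 i \approx 6.0 i$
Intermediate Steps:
$V{\left(I \right)} = 1$
$v{\left(W \right)} = 25$ ($v{\left(W \right)} = 24 + 1 = 25$)
$\sqrt{v{\left(52 \right)} + o{\left(-61 \right)}} = \sqrt{25 - 61} = \sqrt{-36} = 6 i$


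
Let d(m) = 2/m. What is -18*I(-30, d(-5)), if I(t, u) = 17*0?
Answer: 0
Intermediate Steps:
I(t, u) = 0
-18*I(-30, d(-5)) = -18*0 = 0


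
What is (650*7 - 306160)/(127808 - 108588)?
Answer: -30161/1922 ≈ -15.693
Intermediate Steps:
(650*7 - 306160)/(127808 - 108588) = (4550 - 306160)/19220 = -301610*1/19220 = -30161/1922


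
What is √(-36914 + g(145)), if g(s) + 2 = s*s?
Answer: I*√15891 ≈ 126.06*I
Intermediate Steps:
g(s) = -2 + s² (g(s) = -2 + s*s = -2 + s²)
√(-36914 + g(145)) = √(-36914 + (-2 + 145²)) = √(-36914 + (-2 + 21025)) = √(-36914 + 21023) = √(-15891) = I*√15891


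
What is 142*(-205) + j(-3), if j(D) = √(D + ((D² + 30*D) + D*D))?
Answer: -29110 + 5*I*√3 ≈ -29110.0 + 8.6602*I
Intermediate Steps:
j(D) = √(2*D² + 31*D) (j(D) = √(D + ((D² + 30*D) + D²)) = √(D + (2*D² + 30*D)) = √(2*D² + 31*D))
142*(-205) + j(-3) = 142*(-205) + √(-3*(31 + 2*(-3))) = -29110 + √(-3*(31 - 6)) = -29110 + √(-3*25) = -29110 + √(-75) = -29110 + 5*I*√3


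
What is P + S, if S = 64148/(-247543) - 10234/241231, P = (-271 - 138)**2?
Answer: 9989174507236423/59715045433 ≈ 1.6728e+5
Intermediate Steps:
P = 167281 (P = (-409)**2 = 167281)
S = -18007841250/59715045433 (S = 64148*(-1/247543) - 10234*1/241231 = -64148/247543 - 10234/241231 = -18007841250/59715045433 ≈ -0.30156)
P + S = 167281 - 18007841250/59715045433 = 9989174507236423/59715045433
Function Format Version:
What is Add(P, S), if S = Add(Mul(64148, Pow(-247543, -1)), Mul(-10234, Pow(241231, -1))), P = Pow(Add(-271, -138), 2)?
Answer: Rational(9989174507236423, 59715045433) ≈ 1.6728e+5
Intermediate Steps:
P = 167281 (P = Pow(-409, 2) = 167281)
S = Rational(-18007841250, 59715045433) (S = Add(Mul(64148, Rational(-1, 247543)), Mul(-10234, Rational(1, 241231))) = Add(Rational(-64148, 247543), Rational(-10234, 241231)) = Rational(-18007841250, 59715045433) ≈ -0.30156)
Add(P, S) = Add(167281, Rational(-18007841250, 59715045433)) = Rational(9989174507236423, 59715045433)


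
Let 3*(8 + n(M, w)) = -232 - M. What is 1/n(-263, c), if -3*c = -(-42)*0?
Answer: 3/7 ≈ 0.42857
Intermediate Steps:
c = 0 (c = -(-14)*(-3*0)/3 = -(-14)*0/3 = -⅓*0 = 0)
n(M, w) = -256/3 - M/3 (n(M, w) = -8 + (-232 - M)/3 = -8 + (-232/3 - M/3) = -256/3 - M/3)
1/n(-263, c) = 1/(-256/3 - ⅓*(-263)) = 1/(-256/3 + 263/3) = 1/(7/3) = 3/7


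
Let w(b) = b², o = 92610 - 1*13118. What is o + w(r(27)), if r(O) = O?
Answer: 80221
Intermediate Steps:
o = 79492 (o = 92610 - 13118 = 79492)
o + w(r(27)) = 79492 + 27² = 79492 + 729 = 80221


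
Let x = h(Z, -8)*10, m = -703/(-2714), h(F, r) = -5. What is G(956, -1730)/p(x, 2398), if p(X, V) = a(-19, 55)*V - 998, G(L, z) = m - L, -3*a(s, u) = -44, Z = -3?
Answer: -7781643/278233852 ≈ -0.027968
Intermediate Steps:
a(s, u) = 44/3 (a(s, u) = -1/3*(-44) = 44/3)
m = 703/2714 (m = -703*(-1/2714) = 703/2714 ≈ 0.25903)
G(L, z) = 703/2714 - L
x = -50 (x = -5*10 = -50)
p(X, V) = -998 + 44*V/3 (p(X, V) = 44*V/3 - 998 = -998 + 44*V/3)
G(956, -1730)/p(x, 2398) = (703/2714 - 1*956)/(-998 + (44/3)*2398) = (703/2714 - 956)/(-998 + 105512/3) = -2593881/(2714*102518/3) = -2593881/2714*3/102518 = -7781643/278233852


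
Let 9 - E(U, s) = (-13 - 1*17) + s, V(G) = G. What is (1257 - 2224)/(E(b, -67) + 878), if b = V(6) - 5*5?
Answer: -967/984 ≈ -0.98272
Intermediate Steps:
b = -19 (b = 6 - 5*5 = 6 - 25 = -19)
E(U, s) = 39 - s (E(U, s) = 9 - ((-13 - 1*17) + s) = 9 - ((-13 - 17) + s) = 9 - (-30 + s) = 9 + (30 - s) = 39 - s)
(1257 - 2224)/(E(b, -67) + 878) = (1257 - 2224)/((39 - 1*(-67)) + 878) = -967/((39 + 67) + 878) = -967/(106 + 878) = -967/984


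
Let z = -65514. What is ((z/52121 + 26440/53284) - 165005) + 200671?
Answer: 24762512600922/694303841 ≈ 35665.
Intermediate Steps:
((z/52121 + 26440/53284) - 165005) + 200671 = ((-65514/52121 + 26440/53284) - 165005) + 200671 = ((-65514*1/52121 + 26440*(1/53284)) - 165005) + 200671 = ((-65514/52121 + 6610/13321) - 165005) + 200671 = (-528192184/694303841 - 165005) + 200671 = -114564133476389/694303841 + 200671 = 24762512600922/694303841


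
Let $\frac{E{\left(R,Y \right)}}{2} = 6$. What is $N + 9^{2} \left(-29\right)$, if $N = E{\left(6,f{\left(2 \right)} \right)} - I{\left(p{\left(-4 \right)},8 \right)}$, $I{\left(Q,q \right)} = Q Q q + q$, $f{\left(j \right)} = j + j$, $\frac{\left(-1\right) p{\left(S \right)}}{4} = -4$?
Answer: $-4393$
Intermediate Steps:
$p{\left(S \right)} = 16$ ($p{\left(S \right)} = \left(-4\right) \left(-4\right) = 16$)
$f{\left(j \right)} = 2 j$
$I{\left(Q,q \right)} = q + q Q^{2}$ ($I{\left(Q,q \right)} = Q^{2} q + q = q Q^{2} + q = q + q Q^{2}$)
$E{\left(R,Y \right)} = 12$ ($E{\left(R,Y \right)} = 2 \cdot 6 = 12$)
$N = -2044$ ($N = 12 - 8 \left(1 + 16^{2}\right) = 12 - 8 \left(1 + 256\right) = 12 - 8 \cdot 257 = 12 - 2056 = -2044$)
$N + 9^{2} \left(-29\right) = -2044 + 9^{2} \left(-29\right) = -2044 + 81 \left(-29\right) = -2044 - 2349 = -4393$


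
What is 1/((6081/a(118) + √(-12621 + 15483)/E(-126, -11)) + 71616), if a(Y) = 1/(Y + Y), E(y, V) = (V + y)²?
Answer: 88464093205042/133291680083019342267 - 18769*√318/266583360166038684534 ≈ 6.6369e-7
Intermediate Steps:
a(Y) = 1/(2*Y)
1/((6081/a(118) + √(-12621 + 15483)/E(-126, -11)) + 71616) = 1/((6081/(((½)/118)) + √(-12621 + 15483)/((-11 - 126)²)) + 71616) = 1/((6081/(((½)*(1/118))) + √2862/((-137)²)) + 71616) = 1/((6081/(1/236) + (3*√318)/18769) + 71616) = 1/((6081*236 + (3*√318)*(1/18769)) + 71616) = 1/((1435116 + 3*√318/18769) + 71616) = 1/(1506732 + 3*√318/18769)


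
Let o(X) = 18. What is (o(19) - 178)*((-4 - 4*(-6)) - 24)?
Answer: 640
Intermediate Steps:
(o(19) - 178)*((-4 - 4*(-6)) - 24) = (18 - 178)*((-4 - 4*(-6)) - 24) = -160*((-4 + 24) - 24) = -160*(20 - 24) = -160*(-4) = 640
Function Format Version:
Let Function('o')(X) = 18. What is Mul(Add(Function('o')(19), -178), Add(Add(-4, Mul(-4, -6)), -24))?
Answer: 640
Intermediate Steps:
Mul(Add(Function('o')(19), -178), Add(Add(-4, Mul(-4, -6)), -24)) = Mul(Add(18, -178), Add(Add(-4, Mul(-4, -6)), -24)) = Mul(-160, Add(Add(-4, 24), -24)) = Mul(-160, Add(20, -24)) = Mul(-160, -4) = 640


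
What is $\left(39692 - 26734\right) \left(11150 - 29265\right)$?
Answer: $-234734170$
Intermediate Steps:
$\left(39692 - 26734\right) \left(11150 - 29265\right) = 12958 \left(-18115\right) = -234734170$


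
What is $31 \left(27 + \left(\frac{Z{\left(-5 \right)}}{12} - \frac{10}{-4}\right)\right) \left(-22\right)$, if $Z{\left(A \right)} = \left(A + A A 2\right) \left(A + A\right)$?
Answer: $5456$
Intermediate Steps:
$Z{\left(A \right)} = 2 A \left(A + 2 A^{2}\right)$ ($Z{\left(A \right)} = \left(A + A^{2} \cdot 2\right) 2 A = \left(A + 2 A^{2}\right) 2 A = 2 A \left(A + 2 A^{2}\right)$)
$31 \left(27 + \left(\frac{Z{\left(-5 \right)}}{12} - \frac{10}{-4}\right)\right) \left(-22\right) = 31 \left(27 + \left(\frac{\left(-5\right)^{2} \left(2 + 4 \left(-5\right)\right)}{12} - \frac{10}{-4}\right)\right) \left(-22\right) = 31 \left(27 + \left(25 \left(2 - 20\right) \frac{1}{12} - - \frac{5}{2}\right)\right) \left(-22\right) = 31 \left(27 + \left(25 \left(-18\right) \frac{1}{12} + \frac{5}{2}\right)\right) \left(-22\right) = 31 \left(27 + \left(\left(-450\right) \frac{1}{12} + \frac{5}{2}\right)\right) \left(-22\right) = 31 \left(27 + \left(- \frac{75}{2} + \frac{5}{2}\right)\right) \left(-22\right) = 31 \left(27 - 35\right) \left(-22\right) = 31 \left(\left(-8\right) \left(-22\right)\right) = 31 \cdot 176 = 5456$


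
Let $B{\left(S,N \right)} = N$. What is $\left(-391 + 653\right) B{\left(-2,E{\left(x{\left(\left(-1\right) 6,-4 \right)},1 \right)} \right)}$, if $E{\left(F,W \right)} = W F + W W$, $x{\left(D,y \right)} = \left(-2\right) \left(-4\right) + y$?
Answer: $1310$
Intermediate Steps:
$x{\left(D,y \right)} = 8 + y$
$E{\left(F,W \right)} = W^{2} + F W$ ($E{\left(F,W \right)} = F W + W^{2} = W^{2} + F W$)
$\left(-391 + 653\right) B{\left(-2,E{\left(x{\left(\left(-1\right) 6,-4 \right)},1 \right)} \right)} = \left(-391 + 653\right) 1 \left(\left(8 - 4\right) + 1\right) = 262 \cdot 1 \left(4 + 1\right) = 262 \cdot 1 \cdot 5 = 262 \cdot 5 = 1310$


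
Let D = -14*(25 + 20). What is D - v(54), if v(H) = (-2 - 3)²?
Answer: -655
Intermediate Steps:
D = -630 (D = -14*45 = -630)
v(H) = 25 (v(H) = (-5)² = 25)
D - v(54) = -630 - 1*25 = -630 - 25 = -655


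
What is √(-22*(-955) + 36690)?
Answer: 10*√577 ≈ 240.21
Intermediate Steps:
√(-22*(-955) + 36690) = √(21010 + 36690) = √57700 = 10*√577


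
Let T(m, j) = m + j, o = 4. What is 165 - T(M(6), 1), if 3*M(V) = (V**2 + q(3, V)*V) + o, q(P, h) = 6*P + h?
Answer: 308/3 ≈ 102.67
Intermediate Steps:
q(P, h) = h + 6*P
M(V) = 4/3 + V**2/3 + V*(18 + V)/3 (M(V) = ((V**2 + (V + 6*3)*V) + 4)/3 = ((V**2 + (V + 18)*V) + 4)/3 = ((V**2 + (18 + V)*V) + 4)/3 = ((V**2 + V*(18 + V)) + 4)/3 = (4 + V**2 + V*(18 + V))/3 = 4/3 + V**2/3 + V*(18 + V)/3)
T(m, j) = j + m
165 - T(M(6), 1) = 165 - (1 + (4/3 + (1/3)*6**2 + (1/3)*6*(18 + 6))) = 165 - (1 + (4/3 + (1/3)*36 + (1/3)*6*24)) = 165 - (1 + (4/3 + 12 + 48)) = 165 - (1 + 184/3) = 165 - 1*187/3 = 165 - 187/3 = 308/3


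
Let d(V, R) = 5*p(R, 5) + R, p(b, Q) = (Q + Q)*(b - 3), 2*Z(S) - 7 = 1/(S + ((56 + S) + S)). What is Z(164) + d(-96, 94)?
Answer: 5093661/1096 ≈ 4647.5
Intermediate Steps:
Z(S) = 7/2 + 1/(2*(56 + 3*S)) (Z(S) = 7/2 + 1/(2*(S + ((56 + S) + S))) = 7/2 + 1/(2*(S + (56 + 2*S))) = 7/2 + 1/(2*(56 + 3*S)))
p(b, Q) = 2*Q*(-3 + b) (p(b, Q) = (2*Q)*(-3 + b) = 2*Q*(-3 + b))
d(V, R) = -150 + 51*R (d(V, R) = 5*(2*5*(-3 + R)) + R = 5*(-30 + 10*R) + R = (-150 + 50*R) + R = -150 + 51*R)
Z(164) + d(-96, 94) = 3*(131 + 7*164)/(2*(56 + 3*164)) + (-150 + 51*94) = 3*(131 + 1148)/(2*(56 + 492)) + (-150 + 4794) = (3/2)*1279/548 + 4644 = (3/2)*(1/548)*1279 + 4644 = 3837/1096 + 4644 = 5093661/1096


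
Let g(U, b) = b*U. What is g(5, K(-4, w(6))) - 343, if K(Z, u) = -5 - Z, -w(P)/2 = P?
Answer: -348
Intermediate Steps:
w(P) = -2*P
g(U, b) = U*b
g(5, K(-4, w(6))) - 343 = 5*(-5 - 1*(-4)) - 343 = 5*(-5 + 4) - 343 = 5*(-1) - 343 = -5 - 343 = -348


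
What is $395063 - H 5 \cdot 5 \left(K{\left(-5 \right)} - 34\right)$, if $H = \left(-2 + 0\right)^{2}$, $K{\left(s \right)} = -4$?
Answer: $398863$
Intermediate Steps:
$H = 4$ ($H = \left(-2\right)^{2} = 4$)
$395063 - H 5 \cdot 5 \left(K{\left(-5 \right)} - 34\right) = 395063 - 4 \cdot 5 \cdot 5 \left(-4 - 34\right) = 395063 - 4 \cdot 25 \left(-4 - 34\right) = 395063 - 100 \left(-38\right) = 395063 - -3800 = 395063 + 3800 = 398863$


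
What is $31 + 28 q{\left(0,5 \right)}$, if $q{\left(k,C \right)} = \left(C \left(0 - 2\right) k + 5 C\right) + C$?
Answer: $871$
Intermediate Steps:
$q{\left(k,C \right)} = 6 C - 2 C k$ ($q{\left(k,C \right)} = \left(C \left(-2\right) k + 5 C\right) + C = \left(- 2 C k + 5 C\right) + C = \left(5 C - 2 C k\right) + C = 6 C - 2 C k$)
$31 + 28 q{\left(0,5 \right)} = 31 + 28 \cdot 2 \cdot 5 \left(3 - 0\right) = 31 + 28 \cdot 2 \cdot 5 \left(3 + 0\right) = 31 + 28 \cdot 2 \cdot 5 \cdot 3 = 31 + 28 \cdot 30 = 31 + 840 = 871$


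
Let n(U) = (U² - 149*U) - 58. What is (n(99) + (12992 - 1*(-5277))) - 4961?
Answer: 8300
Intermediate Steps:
n(U) = -58 + U² - 149*U
(n(99) + (12992 - 1*(-5277))) - 4961 = ((-58 + 99² - 149*99) + (12992 - 1*(-5277))) - 4961 = ((-58 + 9801 - 14751) + (12992 + 5277)) - 4961 = (-5008 + 18269) - 4961 = 13261 - 4961 = 8300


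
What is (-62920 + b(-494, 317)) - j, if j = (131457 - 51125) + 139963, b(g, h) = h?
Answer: -282898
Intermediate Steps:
j = 220295 (j = 80332 + 139963 = 220295)
(-62920 + b(-494, 317)) - j = (-62920 + 317) - 1*220295 = -62603 - 220295 = -282898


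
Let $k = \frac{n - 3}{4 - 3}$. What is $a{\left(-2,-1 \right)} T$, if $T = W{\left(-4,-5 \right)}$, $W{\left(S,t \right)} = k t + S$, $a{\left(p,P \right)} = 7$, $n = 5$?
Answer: $-98$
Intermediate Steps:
$k = 2$ ($k = \frac{5 - 3}{4 - 3} = \frac{2}{1} = 2 \cdot 1 = 2$)
$W{\left(S,t \right)} = S + 2 t$ ($W{\left(S,t \right)} = 2 t + S = S + 2 t$)
$T = -14$ ($T = -4 + 2 \left(-5\right) = -4 - 10 = -14$)
$a{\left(-2,-1 \right)} T = 7 \left(-14\right) = -98$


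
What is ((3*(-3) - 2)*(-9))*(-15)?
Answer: -1485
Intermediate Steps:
((3*(-3) - 2)*(-9))*(-15) = ((-9 - 2)*(-9))*(-15) = -11*(-9)*(-15) = 99*(-15) = -1485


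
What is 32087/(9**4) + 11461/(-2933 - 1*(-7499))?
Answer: 73901621/9985842 ≈ 7.4006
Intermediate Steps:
32087/(9**4) + 11461/(-2933 - 1*(-7499)) = 32087/6561 + 11461/(-2933 + 7499) = 32087*(1/6561) + 11461/4566 = 32087/6561 + 11461*(1/4566) = 32087/6561 + 11461/4566 = 73901621/9985842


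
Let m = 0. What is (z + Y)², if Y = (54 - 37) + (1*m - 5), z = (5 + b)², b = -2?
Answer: 441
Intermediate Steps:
z = 9 (z = (5 - 2)² = 3² = 9)
Y = 12 (Y = (54 - 37) + (1*0 - 5) = 17 + (0 - 5) = 17 - 5 = 12)
(z + Y)² = (9 + 12)² = 21² = 441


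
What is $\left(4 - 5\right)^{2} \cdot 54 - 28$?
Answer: $26$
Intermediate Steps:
$\left(4 - 5\right)^{2} \cdot 54 - 28 = \left(-1\right)^{2} \cdot 54 - 28 = 1 \cdot 54 - 28 = 54 - 28 = 26$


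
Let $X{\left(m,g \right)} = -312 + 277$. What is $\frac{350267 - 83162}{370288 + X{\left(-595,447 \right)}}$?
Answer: $\frac{267105}{370253} \approx 0.72141$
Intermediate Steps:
$X{\left(m,g \right)} = -35$
$\frac{350267 - 83162}{370288 + X{\left(-595,447 \right)}} = \frac{350267 - 83162}{370288 - 35} = \frac{267105}{370253}$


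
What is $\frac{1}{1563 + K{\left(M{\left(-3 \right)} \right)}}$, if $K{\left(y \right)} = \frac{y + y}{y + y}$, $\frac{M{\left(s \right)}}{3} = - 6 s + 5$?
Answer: $\frac{1}{1564} \approx 0.00063939$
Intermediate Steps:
$M{\left(s \right)} = 15 - 18 s$ ($M{\left(s \right)} = 3 \left(- 6 s + 5\right) = 3 \left(5 - 6 s\right) = 15 - 18 s$)
$K{\left(y \right)} = 1$ ($K{\left(y \right)} = \frac{2 y}{2 y} = 2 y \frac{1}{2 y} = 1$)
$\frac{1}{1563 + K{\left(M{\left(-3 \right)} \right)}} = \frac{1}{1563 + 1} = \frac{1}{1564}$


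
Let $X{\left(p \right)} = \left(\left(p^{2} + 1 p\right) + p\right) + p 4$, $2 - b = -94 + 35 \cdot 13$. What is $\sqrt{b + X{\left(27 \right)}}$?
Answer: $2 \sqrt{133} \approx 23.065$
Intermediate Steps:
$b = -359$ ($b = 2 - \left(-94 + 35 \cdot 13\right) = 2 - \left(-94 + 455\right) = 2 - 361 = -359$)
$X{\left(p \right)} = p^{2} + 6 p$ ($X{\left(p \right)} = \left(\left(p^{2} + p\right) + p\right) + 4 p = \left(\left(p + p^{2}\right) + p\right) + 4 p = \left(p^{2} + 2 p\right) + 4 p = p^{2} + 6 p$)
$\sqrt{b + X{\left(27 \right)}} = \sqrt{-359 + 27 \left(6 + 27\right)} = \sqrt{-359 + 27 \cdot 33} = \sqrt{-359 + 891} = \sqrt{532} = 2 \sqrt{133}$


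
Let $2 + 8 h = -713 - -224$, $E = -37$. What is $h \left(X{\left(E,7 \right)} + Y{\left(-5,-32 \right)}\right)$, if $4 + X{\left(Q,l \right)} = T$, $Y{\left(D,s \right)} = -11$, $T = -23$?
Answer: $\frac{9329}{4} \approx 2332.3$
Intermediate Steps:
$X{\left(Q,l \right)} = -27$ ($X{\left(Q,l \right)} = -4 - 23 = -27$)
$h = - \frac{491}{8}$ ($h = - \frac{1}{4} + \frac{-713 - -224}{8} = - \frac{1}{4} + \frac{-713 + 224}{8} = - \frac{1}{4} + \frac{1}{8} \left(-489\right) = - \frac{1}{4} - \frac{489}{8} = - \frac{491}{8} \approx -61.375$)
$h \left(X{\left(E,7 \right)} + Y{\left(-5,-32 \right)}\right) = - \frac{491 \left(-27 - 11\right)}{8} = \left(- \frac{491}{8}\right) \left(-38\right) = \frac{9329}{4}$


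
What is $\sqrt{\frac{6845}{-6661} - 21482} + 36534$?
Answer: $36534 + \frac{i \sqrt{953178755467}}{6661} \approx 36534.0 + 146.57 i$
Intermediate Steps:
$\sqrt{\frac{6845}{-6661} - 21482} + 36534 = \sqrt{6845 \left(- \frac{1}{6661}\right) - 21482} + 36534 = \sqrt{- \frac{6845}{6661} - 21482} + 36534 = \sqrt{- \frac{143098447}{6661}} + 36534 = \frac{i \sqrt{953178755467}}{6661} + 36534 = 36534 + \frac{i \sqrt{953178755467}}{6661}$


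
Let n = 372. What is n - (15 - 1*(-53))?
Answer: 304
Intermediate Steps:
n - (15 - 1*(-53)) = 372 - (15 - 1*(-53)) = 372 - (15 + 53) = 372 - 1*68 = 372 - 68 = 304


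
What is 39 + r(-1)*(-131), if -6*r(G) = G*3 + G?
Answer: -145/3 ≈ -48.333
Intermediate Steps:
r(G) = -2*G/3 (r(G) = -(G*3 + G)/6 = -(3*G + G)/6 = -2*G/3)
39 + r(-1)*(-131) = 39 - ⅔*(-1)*(-131) = 39 + (⅔)*(-131) = 39 - 262/3 = -145/3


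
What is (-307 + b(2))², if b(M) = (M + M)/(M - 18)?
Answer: 1510441/16 ≈ 94403.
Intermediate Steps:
b(M) = 2*M/(-18 + M) (b(M) = (2*M)/(-18 + M) = 2*M/(-18 + M))
(-307 + b(2))² = (-307 + 2*2/(-18 + 2))² = (-307 + 2*2/(-16))² = (-307 + 2*2*(-1/16))² = (-307 - ¼)² = (-1229/4)² = 1510441/16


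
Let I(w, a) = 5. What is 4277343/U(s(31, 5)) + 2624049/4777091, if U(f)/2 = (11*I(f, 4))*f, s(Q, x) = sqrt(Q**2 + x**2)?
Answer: 2624049/4777091 + 4277343*sqrt(986)/108460 ≈ 1238.9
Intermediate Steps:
U(f) = 110*f (U(f) = 2*((11*5)*f) = 2*(55*f) = 110*f)
4277343/U(s(31, 5)) + 2624049/4777091 = 4277343/((110*sqrt(31**2 + 5**2))) + 2624049/4777091 = 4277343/((110*sqrt(961 + 25))) + 2624049*(1/4777091) = 4277343/((110*sqrt(986))) + 2624049/4777091 = 4277343*(sqrt(986)/108460) + 2624049/4777091 = 4277343*sqrt(986)/108460 + 2624049/4777091 = 2624049/4777091 + 4277343*sqrt(986)/108460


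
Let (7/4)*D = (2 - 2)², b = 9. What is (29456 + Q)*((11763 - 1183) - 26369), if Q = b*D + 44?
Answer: -465775500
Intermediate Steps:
D = 0 (D = 4*(2 - 2)²/7 = (4/7)*0² = (4/7)*0 = 0)
Q = 44 (Q = 9*0 + 44 = 0 + 44 = 44)
(29456 + Q)*((11763 - 1183) - 26369) = (29456 + 44)*((11763 - 1183) - 26369) = 29500*(10580 - 26369) = 29500*(-15789) = -465775500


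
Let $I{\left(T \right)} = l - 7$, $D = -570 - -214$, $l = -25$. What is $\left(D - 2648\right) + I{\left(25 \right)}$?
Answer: $-3036$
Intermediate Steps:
$D = -356$ ($D = -570 + 214 = -356$)
$I{\left(T \right)} = -32$ ($I{\left(T \right)} = -25 - 7 = -32$)
$\left(D - 2648\right) + I{\left(25 \right)} = \left(-356 - 2648\right) - 32 = -3004 - 32 = -3036$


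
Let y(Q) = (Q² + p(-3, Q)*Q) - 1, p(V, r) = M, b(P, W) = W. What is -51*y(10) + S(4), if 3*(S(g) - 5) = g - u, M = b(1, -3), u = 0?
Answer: -10538/3 ≈ -3512.7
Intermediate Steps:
M = -3
p(V, r) = -3
S(g) = 5 + g/3 (S(g) = 5 + (g - 1*0)/3 = 5 + (g + 0)/3 = 5 + g/3)
y(Q) = -1 + Q² - 3*Q (y(Q) = (Q² - 3*Q) - 1 = -1 + Q² - 3*Q)
-51*y(10) + S(4) = -51*(-1 + 10² - 3*10) + (5 + (⅓)*4) = -51*(-1 + 100 - 30) + (5 + 4/3) = -51*69 + 19/3 = -3519 + 19/3 = -10538/3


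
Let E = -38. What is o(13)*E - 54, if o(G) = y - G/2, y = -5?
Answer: 383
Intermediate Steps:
o(G) = -5 - G/2
o(13)*E - 54 = (-5 - ½*13)*(-38) - 54 = (-5 - 13/2)*(-38) - 54 = -23/2*(-38) - 54 = 437 - 54 = 383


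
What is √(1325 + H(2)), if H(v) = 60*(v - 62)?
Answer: 5*I*√91 ≈ 47.697*I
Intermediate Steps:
H(v) = -3720 + 60*v (H(v) = 60*(-62 + v) = -3720 + 60*v)
√(1325 + H(2)) = √(1325 + (-3720 + 60*2)) = √(1325 + (-3720 + 120)) = √(1325 - 3600) = √(-2275) = 5*I*√91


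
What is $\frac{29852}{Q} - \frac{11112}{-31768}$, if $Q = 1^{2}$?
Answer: $\frac{118543681}{3971} \approx 29852.0$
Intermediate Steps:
$Q = 1$
$\frac{29852}{Q} - \frac{11112}{-31768} = \frac{29852}{1} - \frac{11112}{-31768} = 29852 \cdot 1 - - \frac{1389}{3971} = 29852 + \frac{1389}{3971} = \frac{118543681}{3971}$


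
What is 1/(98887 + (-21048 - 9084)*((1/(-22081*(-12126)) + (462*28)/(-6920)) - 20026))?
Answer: 38601231365/23298878987499625649 ≈ 1.6568e-9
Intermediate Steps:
1/(98887 + (-21048 - 9084)*((1/(-22081*(-12126)) + (462*28)/(-6920)) - 20026)) = 1/(98887 - 30132*((-1/22081*(-1/12126) + 12936*(-1/6920)) - 20026)) = 1/(98887 - 30132*((1/267754206 - 1617/865) - 20026)) = 1/(98887 - 30132*(-432958550237/231607388190 - 20026)) = 1/(98887 - 30132*(-4638602514443177/231607388190)) = 1/(98887 + 23295061827533634894/38601231365) = 1/(23298878987499625649/38601231365) = 38601231365/23298878987499625649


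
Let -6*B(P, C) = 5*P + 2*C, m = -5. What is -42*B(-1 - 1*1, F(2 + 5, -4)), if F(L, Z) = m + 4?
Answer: -84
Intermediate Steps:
F(L, Z) = -1 (F(L, Z) = -5 + 4 = -1)
B(P, C) = -5*P/6 - C/3 (B(P, C) = -(5*P + 2*C)/6 = -(2*C + 5*P)/6 = -5*P/6 - C/3)
-42*B(-1 - 1*1, F(2 + 5, -4)) = -42*(-5*(-1 - 1*1)/6 - 1/3*(-1)) = -42*(-5*(-1 - 1)/6 + 1/3) = -42*(-5/6*(-2) + 1/3) = -42*(5/3 + 1/3) = -42*2 = -84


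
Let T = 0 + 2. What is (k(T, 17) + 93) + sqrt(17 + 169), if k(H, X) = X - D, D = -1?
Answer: 111 + sqrt(186) ≈ 124.64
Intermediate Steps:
T = 2
k(H, X) = 1 + X (k(H, X) = X - 1*(-1) = X + 1 = 1 + X)
(k(T, 17) + 93) + sqrt(17 + 169) = ((1 + 17) + 93) + sqrt(17 + 169) = (18 + 93) + sqrt(186) = 111 + sqrt(186)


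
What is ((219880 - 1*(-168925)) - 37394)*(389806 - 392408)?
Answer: -914371422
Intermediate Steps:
((219880 - 1*(-168925)) - 37394)*(389806 - 392408) = ((219880 + 168925) - 37394)*(-2602) = (388805 - 37394)*(-2602) = 351411*(-2602) = -914371422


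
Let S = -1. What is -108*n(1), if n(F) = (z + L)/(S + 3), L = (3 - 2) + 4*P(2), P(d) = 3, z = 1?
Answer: -756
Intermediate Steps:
L = 13 (L = (3 - 2) + 4*3 = 1 + 12 = 13)
n(F) = 7 (n(F) = (1 + 13)/(-1 + 3) = 14/2 = 14*(½) = 7)
-108*n(1) = -108*7 = -756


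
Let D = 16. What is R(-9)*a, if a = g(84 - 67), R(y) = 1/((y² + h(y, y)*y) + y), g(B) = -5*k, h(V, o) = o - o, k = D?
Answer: -10/9 ≈ -1.1111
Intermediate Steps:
k = 16
h(V, o) = 0
g(B) = -80 (g(B) = -5*16 = -80)
R(y) = 1/(y + y²) (R(y) = 1/((y² + 0*y) + y) = 1/((y² + 0) + y) = 1/(y² + y) = 1/(y + y²))
a = -80
R(-9)*a = (1/((-9)*(1 - 9)))*(-80) = -⅑/(-8)*(-80) = -⅑*(-⅛)*(-80) = (1/72)*(-80) = -10/9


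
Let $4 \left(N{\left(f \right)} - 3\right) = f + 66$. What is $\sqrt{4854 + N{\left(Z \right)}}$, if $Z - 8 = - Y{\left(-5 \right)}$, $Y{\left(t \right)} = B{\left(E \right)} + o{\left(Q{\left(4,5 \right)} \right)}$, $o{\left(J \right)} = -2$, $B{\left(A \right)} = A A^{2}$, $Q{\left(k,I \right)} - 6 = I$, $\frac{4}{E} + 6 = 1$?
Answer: $\frac{6 \sqrt{84655}}{25} \approx 69.829$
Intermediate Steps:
$E = - \frac{4}{5}$ ($E = \frac{4}{-6 + 1} = \frac{4}{-5} = 4 \left(- \frac{1}{5}\right) = - \frac{4}{5} \approx -0.8$)
$Q{\left(k,I \right)} = 6 + I$
$B{\left(A \right)} = A^{3}$
$Y{\left(t \right)} = - \frac{314}{125}$ ($Y{\left(t \right)} = \left(- \frac{4}{5}\right)^{3} - 2 = - \frac{64}{125} - 2 = - \frac{314}{125}$)
$Z = \frac{1314}{125}$ ($Z = 8 - - \frac{314}{125} = 8 + \frac{314}{125} = \frac{1314}{125} \approx 10.512$)
$N{\left(f \right)} = \frac{39}{2} + \frac{f}{4}$ ($N{\left(f \right)} = 3 + \frac{f + 66}{4} = 3 + \frac{66 + f}{4} = 3 + \left(\frac{33}{2} + \frac{f}{4}\right) = \frac{39}{2} + \frac{f}{4}$)
$\sqrt{4854 + N{\left(Z \right)}} = \sqrt{4854 + \left(\frac{39}{2} + \frac{1}{4} \cdot \frac{1314}{125}\right)} = \sqrt{4854 + \left(\frac{39}{2} + \frac{657}{250}\right)} = \sqrt{4854 + \frac{2766}{125}} = \sqrt{\frac{609516}{125}} = \frac{6 \sqrt{84655}}{25}$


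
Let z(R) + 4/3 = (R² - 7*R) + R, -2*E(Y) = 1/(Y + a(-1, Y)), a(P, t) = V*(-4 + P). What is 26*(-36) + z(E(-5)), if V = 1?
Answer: -1125157/1200 ≈ -937.63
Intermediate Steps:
a(P, t) = -4 + P (a(P, t) = 1*(-4 + P) = -4 + P)
E(Y) = -1/(2*(-5 + Y)) (E(Y) = -1/(2*(Y + (-4 - 1))) = -1/(2*(Y - 5)) = -1/(2*(-5 + Y)))
z(R) = -4/3 + R² - 6*R (z(R) = -4/3 + ((R² - 7*R) + R) = -4/3 + (R² - 6*R) = -4/3 + R² - 6*R)
26*(-36) + z(E(-5)) = 26*(-36) + (-4/3 + (-1/(-10 + 2*(-5)))² - (-6)/(-10 + 2*(-5))) = -936 + (-4/3 + (-1/(-10 - 10))² - (-6)/(-10 - 10)) = -936 + (-4/3 + (-1/(-20))² - (-6)/(-20)) = -936 + (-4/3 + (-1*(-1/20))² - (-6)*(-1)/20) = -936 + (-4/3 + (1/20)² - 6*1/20) = -936 + (-4/3 + 1/400 - 3/10) = -936 - 1957/1200 = -1125157/1200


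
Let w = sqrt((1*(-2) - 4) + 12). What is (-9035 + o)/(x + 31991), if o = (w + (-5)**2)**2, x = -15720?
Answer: -8404/16271 + 50*sqrt(6)/16271 ≈ -0.50898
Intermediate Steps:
w = sqrt(6) (w = sqrt((-2 - 4) + 12) = sqrt(-6 + 12) = sqrt(6) ≈ 2.4495)
o = (25 + sqrt(6))**2 (o = (sqrt(6) + (-5)**2)**2 = (sqrt(6) + 25)**2 = (25 + sqrt(6))**2 ≈ 753.47)
(-9035 + o)/(x + 31991) = (-9035 + (25 + sqrt(6))**2)/(-15720 + 31991) = (-9035 + (25 + sqrt(6))**2)/16271 = (-9035 + (25 + sqrt(6))**2)*(1/16271) = -9035/16271 + (25 + sqrt(6))**2/16271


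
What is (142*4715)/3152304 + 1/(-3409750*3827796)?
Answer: 22756744808551244/107144082695325375 ≈ 0.21239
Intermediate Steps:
(142*4715)/3152304 + 1/(-3409750*3827796) = 669530*(1/3152304) - 1/3409750*1/3827796 = 334765/1576152 - 1/13051827411000 = 22756744808551244/107144082695325375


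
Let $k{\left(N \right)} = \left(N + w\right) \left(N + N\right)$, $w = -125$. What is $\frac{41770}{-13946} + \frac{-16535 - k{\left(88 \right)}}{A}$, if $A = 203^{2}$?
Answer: $- \frac{930540344}{287350357} \approx -3.2383$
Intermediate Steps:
$k{\left(N \right)} = 2 N \left(-125 + N\right)$ ($k{\left(N \right)} = \left(N - 125\right) \left(N + N\right) = \left(-125 + N\right) 2 N = 2 N \left(-125 + N\right)$)
$A = 41209$
$\frac{41770}{-13946} + \frac{-16535 - k{\left(88 \right)}}{A} = \frac{41770}{-13946} + \frac{-16535 - 2 \cdot 88 \left(-125 + 88\right)}{41209} = 41770 \left(- \frac{1}{13946}\right) + \left(-16535 - 2 \cdot 88 \left(-37\right)\right) \frac{1}{41209} = - \frac{20885}{6973} + \left(-16535 - -6512\right) \frac{1}{41209} = - \frac{20885}{6973} + \left(-16535 + 6512\right) \frac{1}{41209} = - \frac{20885}{6973} - \frac{10023}{41209} = - \frac{930540344}{287350357}$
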